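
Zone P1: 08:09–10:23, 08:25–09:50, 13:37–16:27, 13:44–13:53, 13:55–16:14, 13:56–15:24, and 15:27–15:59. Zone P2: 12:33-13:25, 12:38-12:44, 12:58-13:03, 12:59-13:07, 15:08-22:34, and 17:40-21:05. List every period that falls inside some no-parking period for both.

A, merged: 08:09-10:23, 13:37-16:27.
B, merged: 12:33-13:25, 15:08-22:34.
08:09-10:23: no overlap with the second set.
13:37-16:27 meets the second set on 15:08-16:27.

15:08-16:27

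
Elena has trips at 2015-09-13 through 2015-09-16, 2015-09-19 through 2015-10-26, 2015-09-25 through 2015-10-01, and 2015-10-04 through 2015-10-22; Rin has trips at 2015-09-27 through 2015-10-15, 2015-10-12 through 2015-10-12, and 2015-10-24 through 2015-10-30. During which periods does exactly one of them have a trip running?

Merge the first list: 2015-09-13 through 2015-09-16, 2015-09-19 through 2015-10-26.
Merge the second list: 2015-09-27 through 2015-10-15, 2015-10-24 through 2015-10-30.
A \ B = 2015-09-13 through 2015-09-16, 2015-09-19 through 2015-09-26, 2015-10-16 through 2015-10-23.
B \ A = 2015-10-27 through 2015-10-30.
Union of the two gives the symmetric difference.

2015-09-13 through 2015-09-16, 2015-09-19 through 2015-09-26, 2015-10-16 through 2015-10-23, 2015-10-27 through 2015-10-30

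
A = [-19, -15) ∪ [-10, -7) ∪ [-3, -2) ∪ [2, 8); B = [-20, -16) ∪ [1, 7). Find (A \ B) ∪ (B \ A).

[-20, -19) ∪ [-16, -15) ∪ [-10, -7) ∪ [-3, -2) ∪ [1, 2) ∪ [7, 8)

Only in the first: [-16, -15), [-10, -7), [-3, -2), [7, 8).
Only in the second: [-20, -19), [1, 2).
Together these are the periods covered by exactly one.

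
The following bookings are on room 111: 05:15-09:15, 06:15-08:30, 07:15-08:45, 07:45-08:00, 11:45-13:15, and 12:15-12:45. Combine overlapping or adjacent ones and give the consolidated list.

05:15-09:15, 11:45-13:15

06:15-08:30 overlaps/touches 05:15-09:15 → extend to 05:15-09:15.
07:15-08:45 overlaps/touches 05:15-09:15 → extend to 05:15-09:15.
07:45-08:00 overlaps/touches 05:15-09:15 → extend to 05:15-09:15.
11:45-13:15 is disjoint → start new block.
12:15-12:45 overlaps/touches 11:45-13:15 → extend to 11:45-13:15.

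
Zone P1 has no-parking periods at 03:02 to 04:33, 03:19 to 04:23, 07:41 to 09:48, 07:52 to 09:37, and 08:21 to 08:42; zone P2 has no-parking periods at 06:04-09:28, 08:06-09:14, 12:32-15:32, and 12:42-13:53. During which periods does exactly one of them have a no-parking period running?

Merge the first list: 03:02-04:33, 07:41-09:48.
Merge the second list: 06:04-09:28, 12:32-15:32.
A \ B = 03:02-04:33, 09:28-09:48.
B \ A = 06:04-07:41, 12:32-15:32.
Union of the two gives the symmetric difference.

03:02-04:33, 06:04-07:41, 09:28-09:48, 12:32-15:32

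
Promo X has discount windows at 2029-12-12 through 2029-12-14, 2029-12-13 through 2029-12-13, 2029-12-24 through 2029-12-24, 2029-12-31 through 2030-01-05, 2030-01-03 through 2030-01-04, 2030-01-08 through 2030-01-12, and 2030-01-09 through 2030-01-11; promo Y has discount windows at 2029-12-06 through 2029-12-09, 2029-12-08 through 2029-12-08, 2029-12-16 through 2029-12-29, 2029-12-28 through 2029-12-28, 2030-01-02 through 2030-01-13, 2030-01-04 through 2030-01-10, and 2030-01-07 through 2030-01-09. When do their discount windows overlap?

A, merged: 2029-12-12 through 2029-12-14, 2029-12-24 through 2029-12-24, 2029-12-31 through 2030-01-05, 2030-01-08 through 2030-01-12.
B, merged: 2029-12-06 through 2029-12-09, 2029-12-16 through 2029-12-29, 2030-01-02 through 2030-01-13.
2029-12-12 through 2029-12-14: no overlap with the second set.
2029-12-24 through 2029-12-24 meets the second set on 2029-12-24 through 2029-12-24.
2029-12-31 through 2030-01-05 meets the second set on 2030-01-02 through 2030-01-05.
2030-01-08 through 2030-01-12 meets the second set on 2030-01-08 through 2030-01-12.

2029-12-24 through 2029-12-24, 2030-01-02 through 2030-01-05, 2030-01-08 through 2030-01-12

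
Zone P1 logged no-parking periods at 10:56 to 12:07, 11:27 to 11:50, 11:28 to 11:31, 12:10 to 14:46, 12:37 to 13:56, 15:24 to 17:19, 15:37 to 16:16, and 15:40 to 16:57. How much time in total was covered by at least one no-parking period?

5 h 42 min

Merged: 10:56–12:07, 12:10–14:46, 15:24–17:19.
Lengths: 1 h 11 min + 2 h 36 min + 1 h 55 min = 5 h 42 min.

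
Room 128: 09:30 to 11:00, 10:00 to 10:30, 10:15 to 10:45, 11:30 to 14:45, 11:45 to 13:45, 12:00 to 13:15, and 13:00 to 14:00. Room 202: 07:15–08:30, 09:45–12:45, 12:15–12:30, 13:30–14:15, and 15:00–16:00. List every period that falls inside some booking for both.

Merge the first list: 09:30–11:00, 11:30–14:45.
Merge the second list: 07:15–08:30, 09:45–12:45, 13:30–14:15, 15:00–16:00.
09:30–11:00 overlaps B on 09:45–11:00.
11:30–14:45 overlaps B on 11:30–12:45, 13:30–14:15.

09:45–11:00, 11:30–12:45, 13:30–14:15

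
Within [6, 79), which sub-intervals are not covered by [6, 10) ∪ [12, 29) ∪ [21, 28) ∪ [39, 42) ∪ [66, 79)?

Covered (merged): [6, 10), [12, 29), [39, 42), [66, 79).
Uncovered inside [6, 79): [10, 12), [29, 39), [42, 66).

[10, 12) ∪ [29, 39) ∪ [42, 66)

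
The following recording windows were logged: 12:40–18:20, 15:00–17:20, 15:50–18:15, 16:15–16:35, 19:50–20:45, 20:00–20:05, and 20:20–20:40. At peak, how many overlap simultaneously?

4

Walk the sorted start/end points keeping a running depth.
The depth first hits 4 at 16:15.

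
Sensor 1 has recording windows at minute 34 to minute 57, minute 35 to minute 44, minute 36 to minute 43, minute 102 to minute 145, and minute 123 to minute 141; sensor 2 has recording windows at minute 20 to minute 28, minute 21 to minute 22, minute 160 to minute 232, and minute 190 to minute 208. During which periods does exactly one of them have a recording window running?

minute 20 to minute 28, minute 34 to minute 57, minute 102 to minute 145, minute 160 to minute 232

Merge the first list: minute 34 to minute 57, minute 102 to minute 145.
Merge the second list: minute 20 to minute 28, minute 160 to minute 232.
Only in the first: minute 34 to minute 57, minute 102 to minute 145.
Only in the second: minute 20 to minute 28, minute 160 to minute 232.
Together these are the periods covered by exactly one.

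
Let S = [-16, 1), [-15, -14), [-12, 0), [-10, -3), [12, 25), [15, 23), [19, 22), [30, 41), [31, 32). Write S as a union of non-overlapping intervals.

[-16, 1) ∪ [12, 25) ∪ [30, 41)

[-15, -14) overlaps/touches [-16, 1) → extend to [-16, 1).
[-12, 0) overlaps/touches [-16, 1) → extend to [-16, 1).
[-10, -3) overlaps/touches [-16, 1) → extend to [-16, 1).
[12, 25) is disjoint → start new block.
[15, 23) overlaps/touches [12, 25) → extend to [12, 25).
[19, 22) overlaps/touches [12, 25) → extend to [12, 25).
[30, 41) is disjoint → start new block.
[31, 32) overlaps/touches [30, 41) → extend to [30, 41).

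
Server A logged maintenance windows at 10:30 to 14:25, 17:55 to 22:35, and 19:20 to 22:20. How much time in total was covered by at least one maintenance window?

Merged: 10:30–14:25, 17:55–22:35.
Lengths: 3 h 55 min + 4 h 40 min = 8 h 35 min.

8 h 35 min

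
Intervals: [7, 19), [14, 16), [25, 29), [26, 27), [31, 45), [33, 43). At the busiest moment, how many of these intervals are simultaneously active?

At 14, 2 of the intervals are simultaneously active.
No point has more.

2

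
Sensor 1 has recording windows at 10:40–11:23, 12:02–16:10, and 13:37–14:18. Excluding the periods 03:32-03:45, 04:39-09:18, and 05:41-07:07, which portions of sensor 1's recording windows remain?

Merge the first list: 10:40–11:23, 12:02–16:10.
Merge the second list: 03:32–03:45, 04:39–09:18.
10:40–11:23: no B overlap → unchanged.
12:02–16:10: no B overlap → unchanged.

10:40–11:23, 12:02–16:10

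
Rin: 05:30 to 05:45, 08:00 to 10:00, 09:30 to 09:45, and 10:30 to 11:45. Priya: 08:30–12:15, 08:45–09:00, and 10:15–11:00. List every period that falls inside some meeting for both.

08:30–10:00, 10:30–11:45

A, merged: 05:30–05:45, 08:00–10:00, 10:30–11:45.
B, merged: 08:30–12:15.
05:30–05:45 falls entirely outside B.
08:00–10:00 overlaps B on 08:30–10:00.
10:30–11:45 overlaps B on 10:30–11:45.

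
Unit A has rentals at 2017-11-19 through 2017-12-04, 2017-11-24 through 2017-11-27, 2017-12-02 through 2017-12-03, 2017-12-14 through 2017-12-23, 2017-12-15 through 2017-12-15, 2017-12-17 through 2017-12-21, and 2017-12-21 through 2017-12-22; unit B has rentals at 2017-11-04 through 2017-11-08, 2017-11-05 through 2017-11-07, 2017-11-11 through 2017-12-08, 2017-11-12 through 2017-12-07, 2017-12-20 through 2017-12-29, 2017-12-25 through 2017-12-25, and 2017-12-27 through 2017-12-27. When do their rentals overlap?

First set merges to 2017-11-19 through 2017-12-04, 2017-12-14 through 2017-12-23.
Second set merges to 2017-11-04 through 2017-11-08, 2017-11-11 through 2017-12-08, 2017-12-20 through 2017-12-29.
2017-11-19 through 2017-12-04 overlaps B on 2017-11-19 through 2017-12-04.
2017-12-14 through 2017-12-23 overlaps B on 2017-12-20 through 2017-12-23.

2017-11-19 through 2017-12-04, 2017-12-20 through 2017-12-23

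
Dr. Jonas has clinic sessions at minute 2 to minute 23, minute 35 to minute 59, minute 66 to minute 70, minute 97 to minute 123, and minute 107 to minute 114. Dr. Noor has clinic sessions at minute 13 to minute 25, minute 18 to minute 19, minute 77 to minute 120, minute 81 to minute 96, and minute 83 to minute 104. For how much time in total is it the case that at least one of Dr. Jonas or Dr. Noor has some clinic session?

97 minutes

A, merged: minute 2 to minute 23, minute 35 to minute 59, minute 66 to minute 70, minute 97 to minute 123.
B, merged: minute 13 to minute 25, minute 77 to minute 120.
A ∪ B = minute 2 to minute 25, minute 35 to minute 59, minute 66 to minute 70, minute 77 to minute 123.
Total: 23 minutes + 24 minutes + 4 minutes + 46 minutes = 97 minutes.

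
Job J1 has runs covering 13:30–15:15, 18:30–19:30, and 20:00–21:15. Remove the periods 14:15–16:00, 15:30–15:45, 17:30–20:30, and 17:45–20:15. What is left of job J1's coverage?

13:30-14:15, 20:30-21:15

Merge the second list: 14:15-16:00, 17:30-20:30.
13:30-15:15 \ B = 13:30-14:15.
18:30-19:30: entirely removed.
20:00-21:15 \ B = 20:30-21:15.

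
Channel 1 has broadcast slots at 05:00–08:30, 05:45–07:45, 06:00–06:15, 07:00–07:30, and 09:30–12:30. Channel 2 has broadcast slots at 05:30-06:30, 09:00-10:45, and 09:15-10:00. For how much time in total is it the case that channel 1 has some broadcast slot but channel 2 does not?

4 h 15 min

A, merged: 05:00-08:30, 09:30-12:30.
B, merged: 05:30-06:30, 09:00-10:45.
A \ B = 05:00-05:30, 06:30-08:30, 10:45-12:30.
Total: 30 min + 2 h + 1 h 45 min = 4 h 15 min.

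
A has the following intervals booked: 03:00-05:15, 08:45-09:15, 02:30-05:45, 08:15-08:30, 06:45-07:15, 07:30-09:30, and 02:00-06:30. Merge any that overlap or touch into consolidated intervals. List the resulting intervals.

Sort by start: 02:00-06:30, 02:30-05:45, 03:00-05:15, 06:45-07:15, 07:30-09:30, 08:15-08:30, 08:45-09:15.
02:30-05:45 overlaps/touches 02:00-06:30 → extend to 02:00-06:30.
03:00-05:15 overlaps/touches 02:00-06:30 → extend to 02:00-06:30.
06:45-07:15 is disjoint → start new block.
07:30-09:30 is disjoint → start new block.
08:15-08:30 overlaps/touches 07:30-09:30 → extend to 07:30-09:30.
08:45-09:15 overlaps/touches 07:30-09:30 → extend to 07:30-09:30.

02:00-06:30, 06:45-07:15, 07:30-09:30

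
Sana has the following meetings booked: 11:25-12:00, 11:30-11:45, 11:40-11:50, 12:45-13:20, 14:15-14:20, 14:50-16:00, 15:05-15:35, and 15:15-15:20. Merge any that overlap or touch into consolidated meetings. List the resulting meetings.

11:25–12:00, 12:45–13:20, 14:15–14:20, 14:50–16:00

11:30–11:45 overlaps/touches 11:25–12:00 → extend to 11:25–12:00.
11:40–11:50 overlaps/touches 11:25–12:00 → extend to 11:25–12:00.
12:45–13:20 is disjoint → start new block.
14:15–14:20 is disjoint → start new block.
14:50–16:00 is disjoint → start new block.
15:05–15:35 overlaps/touches 14:50–16:00 → extend to 14:50–16:00.
15:15–15:20 overlaps/touches 14:50–16:00 → extend to 14:50–16:00.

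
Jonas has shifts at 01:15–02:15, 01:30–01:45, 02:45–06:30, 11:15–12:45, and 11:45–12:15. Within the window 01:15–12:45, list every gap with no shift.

After merging, the occupied span is 01:15-02:15, 02:45-06:30, 11:15-12:45.
Complement within 01:15-12:45: 02:15-02:45, 06:30-11:15.

02:15-02:45, 06:30-11:15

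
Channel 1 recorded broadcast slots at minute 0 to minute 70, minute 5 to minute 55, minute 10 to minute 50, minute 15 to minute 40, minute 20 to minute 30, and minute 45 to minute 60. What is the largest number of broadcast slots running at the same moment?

5

At minute 20, 5 of the intervals are simultaneously active.
No point has more.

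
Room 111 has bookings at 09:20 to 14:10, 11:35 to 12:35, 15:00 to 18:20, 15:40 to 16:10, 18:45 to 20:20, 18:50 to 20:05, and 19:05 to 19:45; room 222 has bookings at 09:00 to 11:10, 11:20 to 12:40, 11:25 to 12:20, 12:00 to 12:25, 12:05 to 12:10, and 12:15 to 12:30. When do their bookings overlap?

09:20-11:10, 11:20-12:40

First set merges to 09:20-14:10, 15:00-18:20, 18:45-20:20.
Second set merges to 09:00-11:10, 11:20-12:40.
09:20-14:10 meets the second set on 09:20-11:10, 11:20-12:40.
15:00-18:20: no overlap with the second set.
18:45-20:20: no overlap with the second set.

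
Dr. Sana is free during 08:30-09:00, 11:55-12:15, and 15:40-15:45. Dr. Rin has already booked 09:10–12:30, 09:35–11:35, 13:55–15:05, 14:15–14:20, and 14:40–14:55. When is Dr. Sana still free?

Second set merges to 09:10-12:30, 13:55-15:05.
08:30-09:00: no B overlap → unchanged.
11:55-12:15: fully covered by B → removed.
15:40-15:45: no B overlap → unchanged.

08:30-09:00, 15:40-15:45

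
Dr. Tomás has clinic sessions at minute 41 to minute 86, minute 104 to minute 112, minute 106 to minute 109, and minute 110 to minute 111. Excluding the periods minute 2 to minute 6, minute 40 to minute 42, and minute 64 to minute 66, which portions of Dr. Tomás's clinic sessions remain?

minute 42 to minute 64, minute 66 to minute 86, minute 104 to minute 112

Merge the first list: minute 41 to minute 86, minute 104 to minute 112.
minute 41 to minute 86 with B removed leaves minute 42 to minute 64, minute 66 to minute 86.
minute 104 to minute 112 is untouched.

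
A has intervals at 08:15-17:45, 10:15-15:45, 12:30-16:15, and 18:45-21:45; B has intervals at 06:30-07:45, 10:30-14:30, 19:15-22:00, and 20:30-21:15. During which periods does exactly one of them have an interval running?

A, merged: 08:15–17:45, 18:45–21:45.
B, merged: 06:30–07:45, 10:30–14:30, 19:15–22:00.
A but not B: 08:15–10:30, 14:30–17:45, 18:45–19:15.
B but not A: 06:30–07:45, 21:45–22:00.
Combining gives A △ B.

06:30–07:45, 08:15–10:30, 14:30–17:45, 18:45–19:15, 21:45–22:00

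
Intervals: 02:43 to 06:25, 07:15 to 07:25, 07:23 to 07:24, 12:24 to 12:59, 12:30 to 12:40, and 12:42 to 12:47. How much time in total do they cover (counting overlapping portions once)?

4 h 27 min

Merged: 02:43–06:25, 07:15–07:25, 12:24–12:59.
Lengths: 3 h 42 min + 10 min + 35 min = 4 h 27 min.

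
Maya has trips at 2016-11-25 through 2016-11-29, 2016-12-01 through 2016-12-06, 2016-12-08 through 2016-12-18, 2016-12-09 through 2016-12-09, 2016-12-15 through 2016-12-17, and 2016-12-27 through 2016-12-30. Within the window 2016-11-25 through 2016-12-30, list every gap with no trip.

2016-11-30 through 2016-11-30, 2016-12-07 through 2016-12-07, 2016-12-19 through 2016-12-26

After merging, the occupied span is 2016-11-25 through 2016-11-29, 2016-12-01 through 2016-12-06, 2016-12-08 through 2016-12-18, 2016-12-27 through 2016-12-30.
Gaps within 2016-11-25 through 2016-12-30: 2016-11-30 through 2016-11-30, 2016-12-07 through 2016-12-07, 2016-12-19 through 2016-12-26.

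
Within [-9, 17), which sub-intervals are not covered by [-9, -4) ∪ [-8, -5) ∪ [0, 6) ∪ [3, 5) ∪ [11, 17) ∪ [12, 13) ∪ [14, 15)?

Covered (merged): [-9, -4), [0, 6), [11, 17).
Gaps within [-9, 17): [-4, 0), [6, 11).

[-4, 0) ∪ [6, 11)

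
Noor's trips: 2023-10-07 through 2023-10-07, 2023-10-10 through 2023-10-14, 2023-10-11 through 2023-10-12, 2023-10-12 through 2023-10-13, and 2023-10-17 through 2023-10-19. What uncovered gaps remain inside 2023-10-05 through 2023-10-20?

2023-10-05 through 2023-10-06, 2023-10-08 through 2023-10-09, 2023-10-15 through 2023-10-16, 2023-10-20 through 2023-10-20

The merged coverage is 2023-10-07 through 2023-10-07, 2023-10-10 through 2023-10-14, 2023-10-17 through 2023-10-19.
Complement within 2023-10-05 through 2023-10-20: 2023-10-05 through 2023-10-06, 2023-10-08 through 2023-10-09, 2023-10-15 through 2023-10-16, 2023-10-20 through 2023-10-20.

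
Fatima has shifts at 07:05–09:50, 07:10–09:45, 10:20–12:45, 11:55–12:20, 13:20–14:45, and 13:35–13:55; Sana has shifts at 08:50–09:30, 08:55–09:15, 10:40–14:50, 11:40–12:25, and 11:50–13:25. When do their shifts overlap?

08:50–09:30, 10:40–12:45, 13:20–14:45

A, merged: 07:05–09:50, 10:20–12:45, 13:20–14:45.
B, merged: 08:50–09:30, 10:40–14:50.
07:05–09:50 ∩ B → 08:50–09:30.
10:20–12:45 ∩ B → 10:40–12:45.
13:20–14:45 ∩ B → 13:20–14:45.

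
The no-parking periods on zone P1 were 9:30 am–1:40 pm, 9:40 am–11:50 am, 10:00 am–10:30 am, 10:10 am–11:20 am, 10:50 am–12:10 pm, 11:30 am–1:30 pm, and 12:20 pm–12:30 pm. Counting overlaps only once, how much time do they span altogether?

Merged: 9:30 am–1:40 pm.
Length: 4 h 10 min.

4 h 10 min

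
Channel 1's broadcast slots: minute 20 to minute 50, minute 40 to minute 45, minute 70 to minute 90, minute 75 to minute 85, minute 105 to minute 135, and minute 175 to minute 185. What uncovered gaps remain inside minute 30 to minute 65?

After merging, the occupied span is minute 20 to minute 50, minute 70 to minute 90, minute 105 to minute 135, minute 175 to minute 185.
Complement within minute 30 to minute 65: minute 50 to minute 65.

minute 50 to minute 65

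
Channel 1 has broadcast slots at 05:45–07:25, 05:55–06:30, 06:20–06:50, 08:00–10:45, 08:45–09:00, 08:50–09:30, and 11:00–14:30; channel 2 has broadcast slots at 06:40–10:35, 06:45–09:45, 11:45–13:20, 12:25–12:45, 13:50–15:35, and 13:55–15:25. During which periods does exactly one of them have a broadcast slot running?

First set merges to 05:45–07:25, 08:00–10:45, 11:00–14:30.
Second set merges to 06:40–10:35, 11:45–13:20, 13:50–15:35.
Only in the first: 05:45–06:40, 10:35–10:45, 11:00–11:45, 13:20–13:50.
Only in the second: 07:25–08:00, 14:30–15:35.
Together these are the periods covered by exactly one.

05:45–06:40, 07:25–08:00, 10:35–10:45, 11:00–11:45, 13:20–13:50, 14:30–15:35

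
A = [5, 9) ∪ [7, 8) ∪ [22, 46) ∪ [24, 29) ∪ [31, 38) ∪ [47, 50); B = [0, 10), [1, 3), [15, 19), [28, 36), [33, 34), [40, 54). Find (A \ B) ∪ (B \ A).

A, merged: [5, 9), [22, 46), [47, 50).
B, merged: [0, 10), [15, 19), [28, 36), [40, 54).
Only in the first: [22, 28), [36, 40).
Only in the second: [0, 5), [9, 10), [15, 19), [46, 47), [50, 54).
Together these are the periods covered by exactly one.

[0, 5) ∪ [9, 10) ∪ [15, 19) ∪ [22, 28) ∪ [36, 40) ∪ [46, 47) ∪ [50, 54)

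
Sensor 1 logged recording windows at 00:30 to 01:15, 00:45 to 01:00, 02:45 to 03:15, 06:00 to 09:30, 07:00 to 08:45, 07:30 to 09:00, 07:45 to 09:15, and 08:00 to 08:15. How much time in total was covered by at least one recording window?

4 h 45 min

Merged: 00:30-01:15, 02:45-03:15, 06:00-09:30.
Lengths: 45 min + 30 min + 3 h 30 min = 4 h 45 min.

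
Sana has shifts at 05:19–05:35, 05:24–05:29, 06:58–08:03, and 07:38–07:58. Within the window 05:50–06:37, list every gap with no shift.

05:50-06:37

Covered (merged): 05:19-05:35, 06:58-08:03.
Uncovered inside 05:50-06:37: 05:50-06:37.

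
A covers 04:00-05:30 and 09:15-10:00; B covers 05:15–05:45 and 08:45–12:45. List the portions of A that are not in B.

04:00–05:30 \ B = 04:00–05:15.
09:15–10:00: entirely removed.

04:00–05:15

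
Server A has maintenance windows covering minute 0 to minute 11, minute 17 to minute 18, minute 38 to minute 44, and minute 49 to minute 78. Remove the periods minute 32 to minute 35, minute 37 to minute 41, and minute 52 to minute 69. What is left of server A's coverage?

minute 0 to minute 11, minute 17 to minute 18, minute 41 to minute 44, minute 49 to minute 52, minute 69 to minute 78

minute 0 to minute 11 is untouched.
minute 17 to minute 18 is untouched.
minute 38 to minute 44 with B removed leaves minute 41 to minute 44.
minute 49 to minute 78 with B removed leaves minute 49 to minute 52, minute 69 to minute 78.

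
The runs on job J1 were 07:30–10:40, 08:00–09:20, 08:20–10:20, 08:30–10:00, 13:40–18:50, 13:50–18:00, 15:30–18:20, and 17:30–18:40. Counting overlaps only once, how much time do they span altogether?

Merged: 07:30–10:40, 13:40–18:50.
Lengths: 3 h 10 min + 5 h 10 min = 8 h 20 min.

8 h 20 min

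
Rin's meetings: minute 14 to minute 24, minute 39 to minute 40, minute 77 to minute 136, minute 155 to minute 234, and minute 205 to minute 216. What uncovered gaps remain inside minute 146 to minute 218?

minute 146 to minute 155

Covered (merged): minute 14 to minute 24, minute 39 to minute 40, minute 77 to minute 136, minute 155 to minute 234.
Complement within minute 146 to minute 218: minute 146 to minute 155.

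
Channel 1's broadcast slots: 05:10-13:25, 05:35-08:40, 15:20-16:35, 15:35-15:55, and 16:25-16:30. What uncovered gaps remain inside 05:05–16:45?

05:05–05:10, 13:25–15:20, 16:35–16:45

The merged coverage is 05:10–13:25, 15:20–16:35.
Uncovered inside 05:05–16:45: 05:05–05:10, 13:25–15:20, 16:35–16:45.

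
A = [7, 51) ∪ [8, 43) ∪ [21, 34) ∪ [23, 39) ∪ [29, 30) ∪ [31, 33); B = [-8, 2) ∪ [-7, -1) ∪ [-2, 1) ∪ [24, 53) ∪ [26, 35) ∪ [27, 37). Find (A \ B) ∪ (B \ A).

[-8, 2) ∪ [7, 24) ∪ [51, 53)

First set merges to [7, 51).
Second set merges to [-8, 2), [24, 53).
Only in the first: [7, 24).
Only in the second: [-8, 2), [51, 53).
Together these are the periods covered by exactly one.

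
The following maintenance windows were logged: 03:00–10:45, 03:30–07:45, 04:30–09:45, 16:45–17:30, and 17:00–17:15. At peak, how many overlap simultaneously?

3

Sweep endpoints in order; track running count of active intervals.
Peak of 3 reached at 04:30.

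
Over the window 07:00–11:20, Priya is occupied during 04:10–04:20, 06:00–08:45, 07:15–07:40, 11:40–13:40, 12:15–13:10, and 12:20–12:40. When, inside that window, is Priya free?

Covered (merged): 04:10-04:20, 06:00-08:45, 11:40-13:40.
Uncovered inside 07:00-11:20: 08:45-11:20.

08:45-11:20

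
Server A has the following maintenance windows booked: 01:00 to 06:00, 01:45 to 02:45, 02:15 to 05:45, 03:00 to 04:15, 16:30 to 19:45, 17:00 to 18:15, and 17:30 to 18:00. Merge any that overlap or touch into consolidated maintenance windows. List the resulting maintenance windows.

01:45–02:45 overlaps/touches 01:00–06:00 → extend to 01:00–06:00.
02:15–05:45 overlaps/touches 01:00–06:00 → extend to 01:00–06:00.
03:00–04:15 overlaps/touches 01:00–06:00 → extend to 01:00–06:00.
16:30–19:45 is disjoint → start new block.
17:00–18:15 overlaps/touches 16:30–19:45 → extend to 16:30–19:45.
17:30–18:00 overlaps/touches 16:30–19:45 → extend to 16:30–19:45.

01:00–06:00, 16:30–19:45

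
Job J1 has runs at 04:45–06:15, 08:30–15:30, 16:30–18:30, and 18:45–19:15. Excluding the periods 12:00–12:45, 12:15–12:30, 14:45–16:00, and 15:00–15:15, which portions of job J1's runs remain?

04:45–06:15, 08:30–12:00, 12:45–14:45, 16:30–18:30, 18:45–19:15

B, merged: 12:00–12:45, 14:45–16:00.
04:45–06:15 is untouched.
08:30–15:30 with B removed leaves 08:30–12:00, 12:45–14:45.
16:30–18:30 is untouched.
18:45–19:15 is untouched.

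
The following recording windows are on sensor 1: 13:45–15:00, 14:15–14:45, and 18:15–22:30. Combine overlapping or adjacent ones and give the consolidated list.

14:15–14:45 overlaps/touches 13:45–15:00 → extend to 13:45–15:00.
18:15–22:30 is disjoint → start new block.

13:45–15:00, 18:15–22:30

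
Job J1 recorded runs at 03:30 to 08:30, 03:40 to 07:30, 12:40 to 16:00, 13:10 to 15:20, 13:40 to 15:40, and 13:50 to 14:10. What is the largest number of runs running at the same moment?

Walk the sorted start/end points keeping a running depth.
The depth first hits 4 at 13:50.

4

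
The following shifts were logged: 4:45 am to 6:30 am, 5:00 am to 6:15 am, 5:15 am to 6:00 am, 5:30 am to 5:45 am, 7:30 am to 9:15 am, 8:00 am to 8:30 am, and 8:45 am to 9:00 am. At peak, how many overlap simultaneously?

4

At 5:30 am, 4 of the intervals are simultaneously active.
No point has more.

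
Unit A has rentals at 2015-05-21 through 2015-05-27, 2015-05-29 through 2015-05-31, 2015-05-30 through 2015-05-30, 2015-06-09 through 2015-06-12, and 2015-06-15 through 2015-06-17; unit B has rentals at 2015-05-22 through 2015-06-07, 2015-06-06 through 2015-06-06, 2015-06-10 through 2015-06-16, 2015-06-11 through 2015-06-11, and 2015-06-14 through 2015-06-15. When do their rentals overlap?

Merge the first list: 2015-05-21 through 2015-05-27, 2015-05-29 through 2015-05-31, 2015-06-09 through 2015-06-12, 2015-06-15 through 2015-06-17.
Merge the second list: 2015-05-22 through 2015-06-07, 2015-06-10 through 2015-06-16.
2015-05-21 through 2015-05-27 meets the second set on 2015-05-22 through 2015-05-27.
2015-05-29 through 2015-05-31 meets the second set on 2015-05-29 through 2015-05-31.
2015-06-09 through 2015-06-12 meets the second set on 2015-06-10 through 2015-06-12.
2015-06-15 through 2015-06-17 meets the second set on 2015-06-15 through 2015-06-16.

2015-05-22 through 2015-05-27, 2015-05-29 through 2015-05-31, 2015-06-10 through 2015-06-12, 2015-06-15 through 2015-06-16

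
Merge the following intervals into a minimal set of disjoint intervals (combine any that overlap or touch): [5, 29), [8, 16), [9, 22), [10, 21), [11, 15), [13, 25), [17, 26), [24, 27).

[8, 16) overlaps/touches [5, 29) → extend to [5, 29).
[9, 22) overlaps/touches [5, 29) → extend to [5, 29).
[10, 21) overlaps/touches [5, 29) → extend to [5, 29).
[11, 15) overlaps/touches [5, 29) → extend to [5, 29).
[13, 25) overlaps/touches [5, 29) → extend to [5, 29).
[17, 26) overlaps/touches [5, 29) → extend to [5, 29).
[24, 27) overlaps/touches [5, 29) → extend to [5, 29).

[5, 29)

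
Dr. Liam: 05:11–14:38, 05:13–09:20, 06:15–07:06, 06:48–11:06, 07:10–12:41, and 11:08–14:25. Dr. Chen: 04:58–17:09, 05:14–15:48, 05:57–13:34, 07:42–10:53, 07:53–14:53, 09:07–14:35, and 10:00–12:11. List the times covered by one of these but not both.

Merge the first list: 05:11–14:38.
Merge the second list: 04:58–17:09.
A \ B = none.
B \ A = 04:58–05:11, 14:38–17:09.
Union of the two gives the symmetric difference.

04:58–05:11, 14:38–17:09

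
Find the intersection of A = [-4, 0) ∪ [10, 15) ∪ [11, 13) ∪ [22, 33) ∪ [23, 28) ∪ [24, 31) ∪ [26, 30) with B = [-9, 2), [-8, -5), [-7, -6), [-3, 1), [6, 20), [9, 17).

[-4, 0) ∪ [10, 15)

First set merges to [-4, 0), [10, 15), [22, 33).
Second set merges to [-9, 2), [6, 20).
[-4, 0) overlaps B on [-4, 0).
[10, 15) overlaps B on [10, 15).
[22, 33) falls entirely outside B.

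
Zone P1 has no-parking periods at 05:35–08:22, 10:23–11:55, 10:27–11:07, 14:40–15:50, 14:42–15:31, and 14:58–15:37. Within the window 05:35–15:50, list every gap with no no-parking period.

08:22–10:23, 11:55–14:40

After merging, the occupied span is 05:35–08:22, 10:23–11:55, 14:40–15:50.
Gaps within 05:35–15:50: 08:22–10:23, 11:55–14:40.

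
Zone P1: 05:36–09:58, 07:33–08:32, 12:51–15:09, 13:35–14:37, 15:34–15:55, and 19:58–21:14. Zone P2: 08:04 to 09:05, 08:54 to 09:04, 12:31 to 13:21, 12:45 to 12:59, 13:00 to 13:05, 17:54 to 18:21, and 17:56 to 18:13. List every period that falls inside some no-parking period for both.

08:04-09:05, 12:51-13:21

Merge the first list: 05:36-09:58, 12:51-15:09, 15:34-15:55, 19:58-21:14.
Merge the second list: 08:04-09:05, 12:31-13:21, 17:54-18:21.
05:36-09:58 ∩ B → 08:04-09:05.
12:51-15:09 ∩ B → 12:51-13:21.
15:34-15:55 meets no B interval.
19:58-21:14 meets no B interval.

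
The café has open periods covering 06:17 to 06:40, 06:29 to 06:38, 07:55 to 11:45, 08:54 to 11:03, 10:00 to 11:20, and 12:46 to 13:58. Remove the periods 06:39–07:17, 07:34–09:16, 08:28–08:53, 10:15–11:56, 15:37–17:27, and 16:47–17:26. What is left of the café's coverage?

06:17-06:39, 09:16-10:15, 12:46-13:58

Merge the first list: 06:17-06:40, 07:55-11:45, 12:46-13:58.
Merge the second list: 06:39-07:17, 07:34-09:16, 10:15-11:56, 15:37-17:27.
06:17-06:40 with B removed leaves 06:17-06:39.
07:55-11:45 with B removed leaves 09:16-10:15.
12:46-13:58 is untouched.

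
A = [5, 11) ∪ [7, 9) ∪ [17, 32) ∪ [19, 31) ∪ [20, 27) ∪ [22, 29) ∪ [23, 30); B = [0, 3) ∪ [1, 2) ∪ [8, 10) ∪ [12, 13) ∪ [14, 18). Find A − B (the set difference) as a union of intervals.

A, merged: [5, 11), [17, 32).
B, merged: [0, 3), [8, 10), [12, 13), [14, 18).
[5, 11) minus B → [5, 8), [10, 11).
[17, 32) minus B → [18, 32).

[5, 8) ∪ [10, 11) ∪ [18, 32)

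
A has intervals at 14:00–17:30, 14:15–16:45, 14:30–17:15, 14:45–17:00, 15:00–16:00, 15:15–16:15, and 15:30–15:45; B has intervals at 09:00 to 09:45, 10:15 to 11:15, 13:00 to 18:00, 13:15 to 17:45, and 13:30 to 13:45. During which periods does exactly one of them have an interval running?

First set merges to 14:00-17:30.
Second set merges to 09:00-09:45, 10:15-11:15, 13:00-18:00.
A \ B = none.
B \ A = 09:00-09:45, 10:15-11:15, 13:00-14:00, 17:30-18:00.
Union of the two gives the symmetric difference.

09:00-09:45, 10:15-11:15, 13:00-14:00, 17:30-18:00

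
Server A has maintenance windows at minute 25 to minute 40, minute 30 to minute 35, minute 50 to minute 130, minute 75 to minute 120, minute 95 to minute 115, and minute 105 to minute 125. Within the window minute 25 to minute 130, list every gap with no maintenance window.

minute 40 to minute 50

After merging, the occupied span is minute 25 to minute 40, minute 50 to minute 130.
Gaps within minute 25 to minute 130: minute 40 to minute 50.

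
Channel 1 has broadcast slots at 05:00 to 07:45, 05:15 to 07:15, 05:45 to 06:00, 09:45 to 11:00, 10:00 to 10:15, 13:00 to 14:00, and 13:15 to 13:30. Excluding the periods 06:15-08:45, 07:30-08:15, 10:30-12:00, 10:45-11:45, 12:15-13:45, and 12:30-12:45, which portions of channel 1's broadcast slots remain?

05:00–06:15, 09:45–10:30, 13:45–14:00

First set merges to 05:00–07:45, 09:45–11:00, 13:00–14:00.
Second set merges to 06:15–08:45, 10:30–12:00, 12:15–13:45.
05:00–07:45 minus B → 05:00–06:15.
09:45–11:00 minus B → 09:45–10:30.
13:00–14:00 minus B → 13:45–14:00.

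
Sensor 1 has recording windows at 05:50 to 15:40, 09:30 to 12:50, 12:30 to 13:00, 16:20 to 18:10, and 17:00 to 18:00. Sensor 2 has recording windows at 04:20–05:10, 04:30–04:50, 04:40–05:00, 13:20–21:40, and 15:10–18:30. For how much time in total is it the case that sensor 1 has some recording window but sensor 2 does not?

7 h 30 min

Merge the first list: 05:50–15:40, 16:20–18:10.
Merge the second list: 04:20–05:10, 13:20–21:40.
A \ B = 05:50–13:20.
Total: 7 h 30 min.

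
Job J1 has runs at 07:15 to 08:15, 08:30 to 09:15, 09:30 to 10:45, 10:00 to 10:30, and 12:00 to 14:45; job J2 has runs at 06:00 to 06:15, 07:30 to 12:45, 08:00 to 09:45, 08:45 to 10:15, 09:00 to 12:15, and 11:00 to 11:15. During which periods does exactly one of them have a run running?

First set merges to 07:15–08:15, 08:30–09:15, 09:30–10:45, 12:00–14:45.
Second set merges to 06:00–06:15, 07:30–12:45.
A \ B = 07:15–07:30, 12:45–14:45.
B \ A = 06:00–06:15, 08:15–08:30, 09:15–09:30, 10:45–12:00.
Union of the two gives the symmetric difference.

06:00–06:15, 07:15–07:30, 08:15–08:30, 09:15–09:30, 10:45–12:00, 12:45–14:45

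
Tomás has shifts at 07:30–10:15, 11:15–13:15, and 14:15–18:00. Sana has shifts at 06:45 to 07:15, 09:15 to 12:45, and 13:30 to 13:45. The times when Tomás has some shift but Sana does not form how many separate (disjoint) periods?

A \ B = 07:30-09:15, 12:45-13:15, 14:15-18:00.
That is 3 disjoint pieces.

3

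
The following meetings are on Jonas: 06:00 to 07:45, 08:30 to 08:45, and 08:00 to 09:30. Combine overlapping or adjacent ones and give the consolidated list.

06:00-07:45, 08:00-09:30

Sort by start: 06:00-07:45, 08:00-09:30, 08:30-08:45.
08:00-09:30 is disjoint → start new block.
08:30-08:45 overlaps/touches 08:00-09:30 → extend to 08:00-09:30.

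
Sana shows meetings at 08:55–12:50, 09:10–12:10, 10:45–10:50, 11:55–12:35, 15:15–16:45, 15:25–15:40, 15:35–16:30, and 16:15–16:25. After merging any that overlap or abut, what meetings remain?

09:10–12:10 overlaps/touches 08:55–12:50 → extend to 08:55–12:50.
10:45–10:50 overlaps/touches 08:55–12:50 → extend to 08:55–12:50.
11:55–12:35 overlaps/touches 08:55–12:50 → extend to 08:55–12:50.
15:15–16:45 is disjoint → start new block.
15:25–15:40 overlaps/touches 15:15–16:45 → extend to 15:15–16:45.
15:35–16:30 overlaps/touches 15:15–16:45 → extend to 15:15–16:45.
16:15–16:25 overlaps/touches 15:15–16:45 → extend to 15:15–16:45.

08:55–12:50, 15:15–16:45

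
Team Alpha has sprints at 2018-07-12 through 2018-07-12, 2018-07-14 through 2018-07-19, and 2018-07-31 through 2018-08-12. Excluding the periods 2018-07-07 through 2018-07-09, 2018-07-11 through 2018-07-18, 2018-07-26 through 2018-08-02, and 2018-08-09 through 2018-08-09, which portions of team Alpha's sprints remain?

2018-07-19 through 2018-07-19, 2018-08-03 through 2018-08-08, 2018-08-10 through 2018-08-12

2018-07-12 through 2018-07-12 lies entirely inside B → drops out.
2018-07-14 through 2018-07-19 with B removed leaves 2018-07-19 through 2018-07-19.
2018-07-31 through 2018-08-12 with B removed leaves 2018-08-03 through 2018-08-08, 2018-08-10 through 2018-08-12.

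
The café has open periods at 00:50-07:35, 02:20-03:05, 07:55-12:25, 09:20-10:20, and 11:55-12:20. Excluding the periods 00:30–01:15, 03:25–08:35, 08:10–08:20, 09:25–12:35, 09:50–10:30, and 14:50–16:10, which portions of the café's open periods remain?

01:15-03:25, 08:35-09:25

First set merges to 00:50-07:35, 07:55-12:25.
Second set merges to 00:30-01:15, 03:25-08:35, 09:25-12:35, 14:50-16:10.
00:50-07:35 \ B = 01:15-03:25.
07:55-12:25 \ B = 08:35-09:25.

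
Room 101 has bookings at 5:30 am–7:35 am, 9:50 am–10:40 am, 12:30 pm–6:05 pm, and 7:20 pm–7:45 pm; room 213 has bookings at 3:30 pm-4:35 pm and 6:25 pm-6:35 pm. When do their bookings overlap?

3:30 pm–4:35 pm

5:30 am–7:35 am meets no B interval.
9:50 am–10:40 am meets no B interval.
12:30 pm–6:05 pm ∩ B → 3:30 pm–4:35 pm.
7:20 pm–7:45 pm meets no B interval.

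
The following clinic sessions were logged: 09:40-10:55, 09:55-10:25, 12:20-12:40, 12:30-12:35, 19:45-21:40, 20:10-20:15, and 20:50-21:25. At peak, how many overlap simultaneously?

2

Walk the sorted start/end points keeping a running depth.
The depth first hits 2 at 09:55.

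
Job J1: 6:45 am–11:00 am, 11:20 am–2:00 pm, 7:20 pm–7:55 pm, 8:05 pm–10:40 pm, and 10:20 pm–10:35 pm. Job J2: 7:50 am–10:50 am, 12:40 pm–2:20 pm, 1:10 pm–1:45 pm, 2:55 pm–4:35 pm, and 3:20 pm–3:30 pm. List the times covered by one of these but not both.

First set merges to 6:45 am–11:00 am, 11:20 am–2:00 pm, 7:20 pm–7:55 pm, 8:05 pm–10:40 pm.
Second set merges to 7:50 am–10:50 am, 12:40 pm–2:20 pm, 2:55 pm–4:35 pm.
A \ B = 6:45 am–7:50 am, 10:50 am–11:00 am, 11:20 am–12:40 pm, 7:20 pm–7:55 pm, 8:05 pm–10:40 pm.
B \ A = 2:00 pm–2:20 pm, 2:55 pm–4:35 pm.
Union of the two gives the symmetric difference.

6:45 am–7:50 am, 10:50 am–11:00 am, 11:20 am–12:40 pm, 2:00 pm–2:20 pm, 2:55 pm–4:35 pm, 7:20 pm–7:55 pm, 8:05 pm–10:40 pm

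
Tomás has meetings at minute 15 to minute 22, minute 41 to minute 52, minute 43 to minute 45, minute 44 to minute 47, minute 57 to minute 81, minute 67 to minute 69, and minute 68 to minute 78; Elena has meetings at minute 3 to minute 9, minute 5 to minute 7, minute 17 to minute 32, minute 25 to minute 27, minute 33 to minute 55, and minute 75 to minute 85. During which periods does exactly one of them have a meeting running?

minute 3 to minute 9, minute 15 to minute 17, minute 22 to minute 32, minute 33 to minute 41, minute 52 to minute 55, minute 57 to minute 75, minute 81 to minute 85

First set merges to minute 15 to minute 22, minute 41 to minute 52, minute 57 to minute 81.
Second set merges to minute 3 to minute 9, minute 17 to minute 32, minute 33 to minute 55, minute 75 to minute 85.
Only in the first: minute 15 to minute 17, minute 57 to minute 75.
Only in the second: minute 3 to minute 9, minute 22 to minute 32, minute 33 to minute 41, minute 52 to minute 55, minute 81 to minute 85.
Together these are the periods covered by exactly one.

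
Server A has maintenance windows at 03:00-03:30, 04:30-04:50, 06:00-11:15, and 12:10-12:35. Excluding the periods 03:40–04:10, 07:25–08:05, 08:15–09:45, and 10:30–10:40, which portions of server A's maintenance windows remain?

03:00–03:30, 04:30–04:50, 06:00–07:25, 08:05–08:15, 09:45–10:30, 10:40–11:15, 12:10–12:35

03:00–03:30 is untouched.
04:30–04:50 is untouched.
06:00–11:15 with B removed leaves 06:00–07:25, 08:05–08:15, 09:45–10:30, 10:40–11:15.
12:10–12:35 is untouched.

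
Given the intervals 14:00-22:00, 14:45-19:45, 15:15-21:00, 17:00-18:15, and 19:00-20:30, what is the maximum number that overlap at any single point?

At 17:00, 4 of the intervals are simultaneously active.
No point has more.

4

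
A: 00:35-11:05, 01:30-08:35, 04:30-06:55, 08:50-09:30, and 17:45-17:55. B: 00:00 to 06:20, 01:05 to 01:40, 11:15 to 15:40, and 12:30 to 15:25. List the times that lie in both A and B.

00:35-06:20

Merge the first list: 00:35-11:05, 17:45-17:55.
Merge the second list: 00:00-06:20, 11:15-15:40.
00:35-11:05 meets the second set on 00:35-06:20.
17:45-17:55: no overlap with the second set.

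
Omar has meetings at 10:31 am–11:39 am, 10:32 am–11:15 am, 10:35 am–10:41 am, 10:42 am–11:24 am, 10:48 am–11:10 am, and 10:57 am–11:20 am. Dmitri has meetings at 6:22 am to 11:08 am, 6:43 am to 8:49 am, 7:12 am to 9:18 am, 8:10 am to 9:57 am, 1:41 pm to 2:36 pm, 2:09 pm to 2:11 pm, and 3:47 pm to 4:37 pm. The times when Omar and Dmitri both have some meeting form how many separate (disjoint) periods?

First set merges to 10:31 am-11:39 am.
Second set merges to 6:22 am-11:08 am, 1:41 pm-2:36 pm, 3:47 pm-4:37 pm.
A ∩ B = 10:31 am-11:08 am.
That is 1 disjoint piece.

1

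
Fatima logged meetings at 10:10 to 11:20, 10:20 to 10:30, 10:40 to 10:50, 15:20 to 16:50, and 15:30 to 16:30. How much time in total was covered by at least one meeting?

Merged: 10:10–11:20, 15:20–16:50.
Lengths: 1 h 10 min + 1 h 30 min = 2 h 40 min.

2 h 40 min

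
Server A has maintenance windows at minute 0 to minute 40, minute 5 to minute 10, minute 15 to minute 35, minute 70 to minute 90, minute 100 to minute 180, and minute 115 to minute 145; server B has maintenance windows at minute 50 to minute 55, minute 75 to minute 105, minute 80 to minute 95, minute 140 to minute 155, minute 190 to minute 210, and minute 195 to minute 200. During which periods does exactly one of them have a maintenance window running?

A, merged: minute 0 to minute 40, minute 70 to minute 90, minute 100 to minute 180.
B, merged: minute 50 to minute 55, minute 75 to minute 105, minute 140 to minute 155, minute 190 to minute 210.
A but not B: minute 0 to minute 40, minute 70 to minute 75, minute 105 to minute 140, minute 155 to minute 180.
B but not A: minute 50 to minute 55, minute 90 to minute 100, minute 190 to minute 210.
Combining gives A △ B.

minute 0 to minute 40, minute 50 to minute 55, minute 70 to minute 75, minute 90 to minute 100, minute 105 to minute 140, minute 155 to minute 180, minute 190 to minute 210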